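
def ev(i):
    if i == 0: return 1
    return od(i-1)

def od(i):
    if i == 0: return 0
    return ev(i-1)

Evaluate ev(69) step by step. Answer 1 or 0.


ev(69) = od(68)
od(68) = ev(67)
ev(67) = od(66)
od(66) = ev(65)
ev(65) = od(64)
od(64) = ev(63)
ev(63) = od(62)
od(62) = ev(61)
ev(61) = od(60)
od(60) = ev(59)
ev(59) = od(58)
od(58) = ev(57)
ev(57) = od(56)
od(56) = ev(55)
ev(55) = od(54)
od(54) = ev(53)
ev(53) = od(52)
od(52) = ev(51)
ev(51) = od(50)
od(50) = ev(49)
ev(49) = od(48)
od(48) = ev(47)
ev(47) = od(46)
od(46) = ev(45)
ev(45) = od(44)
od(44) = ev(43)
ev(43) = od(42)
od(42) = ev(41)
ev(41) = od(40)
od(40) = ev(39)
ev(39) = od(38)
od(38) = ev(37)
ev(37) = od(36)
od(36) = ev(35)
ev(35) = od(34)
od(34) = ev(33)
ev(33) = od(32)
od(32) = ev(31)
ev(31) = od(30)
od(30) = ev(29)
ev(29) = od(28)
od(28) = ev(27)
ev(27) = od(26)
od(26) = ev(25)
ev(25) = od(24)
od(24) = ev(23)
ev(23) = od(22)
od(22) = ev(21)
ev(21) = od(20)
od(20) = ev(19)
ev(19) = od(18)
od(18) = ev(17)
ev(17) = od(16)
od(16) = ev(15)
ev(15) = od(14)
od(14) = ev(13)
ev(13) = od(12)
od(12) = ev(11)
ev(11) = od(10)
od(10) = ev(9)
ev(9) = od(8)
od(8) = ev(7)
ev(7) = od(6)
od(6) = ev(5)
ev(5) = od(4)
od(4) = ev(3)
ev(3) = od(2)
od(2) = ev(1)
ev(1) = od(0)
od(0) = 0  (base case)
Result: 0

0


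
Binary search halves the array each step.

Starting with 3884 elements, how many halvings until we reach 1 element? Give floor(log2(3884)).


3884 / 2 = 1942
1942 / 2 = 971
971 / 2 = 485
485 / 2 = 242
242 / 2 = 121
121 / 2 = 60
60 / 2 = 30
30 / 2 = 15
15 / 2 = 7
7 / 2 = 3
3 / 2 = 1
Reached 1 after 11 halvings

11


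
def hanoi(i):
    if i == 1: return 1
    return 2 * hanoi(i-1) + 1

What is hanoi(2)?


hanoi(2) = 2 * hanoi(1) + 1
hanoi(1) = 1  (base case)
hanoi(2) = 2 * 1 + 1 = 3

3


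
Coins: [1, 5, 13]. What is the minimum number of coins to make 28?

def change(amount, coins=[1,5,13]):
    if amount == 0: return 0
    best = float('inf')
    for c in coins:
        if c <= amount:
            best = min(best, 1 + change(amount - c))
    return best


Building up with DP:
change(0) = 0
change(1) = min(1+change(0)=1+0=1) = 1
change(2) = min(1+change(1)=1+1=2) = 2
change(3) = min(1+change(2)=1+2=3) = 3
change(4) = min(1+change(3)=1+3=4) = 4
change(5) = min(1+change(4)=1+4=5, 1+change(0)=1+0=1) = 1
change(6) = min(1+change(5)=1+1=2, 1+change(1)=1+1=2) = 2
change(7) = min(1+change(6)=1+2=3, 1+change(2)=1+2=3) = 3
change(8) = min(1+change(7)=1+3=4, 1+change(3)=1+3=4) = 4
change(9) = min(1+change(8)=1+4=5, 1+change(4)=1+4=5) = 5
change(10) = min(1+change(9)=1+5=6, 1+change(5)=1+1=2) = 2
change(11) = min(1+change(10)=1+2=3, 1+change(6)=1+2=3) = 3
change(12) = min(1+change(11)=1+3=4, 1+change(7)=1+3=4) = 4
change(13) = min(1+change(12)=1+4=5, 1+change(8)=1+4=5, 1+change(0)=1+0=1) = 1
change(14) = min(1+change(13)=1+1=2, 1+change(9)=1+5=6, 1+change(1)=1+1=2) = 2
change(15) = min(1+change(14)=1+2=3, 1+change(10)=1+2=3, 1+change(2)=1+2=3) = 3
change(16) = min(1+change(15)=1+3=4, 1+change(11)=1+3=4, 1+change(3)=1+3=4) = 4
change(17) = min(1+change(16)=1+4=5, 1+change(12)=1+4=5, 1+change(4)=1+4=5) = 5
change(18) = min(1+change(17)=1+5=6, 1+change(13)=1+1=2, 1+change(5)=1+1=2) = 2
change(19) = min(1+change(18)=1+2=3, 1+change(14)=1+2=3, 1+change(6)=1+2=3) = 3
change(20) = min(1+change(19)=1+3=4, 1+change(15)=1+3=4, 1+change(7)=1+3=4) = 4
change(21) = min(1+change(20)=1+4=5, 1+change(16)=1+4=5, 1+change(8)=1+4=5) = 5
change(22) = min(1+change(21)=1+5=6, 1+change(17)=1+5=6, 1+change(9)=1+5=6) = 6
change(23) = min(1+change(22)=1+6=7, 1+change(18)=1+2=3, 1+change(10)=1+2=3) = 3
change(24) = min(1+change(23)=1+3=4, 1+change(19)=1+3=4, 1+change(11)=1+3=4) = 4
change(25) = min(1+change(24)=1+4=5, 1+change(20)=1+4=5, 1+change(12)=1+4=5) = 5
change(26) = min(1+change(25)=1+5=6, 1+change(21)=1+5=6, 1+change(13)=1+1=2) = 2
change(27) = min(1+change(26)=1+2=3, 1+change(22)=1+6=7, 1+change(14)=1+2=3) = 3
change(28) = min(1+change(27)=1+3=4, 1+change(23)=1+3=4, 1+change(15)=1+3=4) = 4

4


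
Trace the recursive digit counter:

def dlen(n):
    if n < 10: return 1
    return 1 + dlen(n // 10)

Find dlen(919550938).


dlen(919550938) = 1 + dlen(91955093)
dlen(91955093) = 1 + dlen(9195509)
dlen(9195509) = 1 + dlen(919550)
dlen(919550) = 1 + dlen(91955)
dlen(91955) = 1 + dlen(9195)
dlen(9195) = 1 + dlen(919)
dlen(919) = 1 + dlen(91)
dlen(91) = 1 + dlen(9)
dlen(9) = 1  (base case: 9 < 10)
Unwinding: 1 + 1 + 1 + 1 + 1 + 1 + 1 + 1 + 1 = 9

9


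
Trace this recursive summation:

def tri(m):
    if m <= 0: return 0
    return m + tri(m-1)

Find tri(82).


tri(82)
= 82 + 81 + 80 + 79 + 78 + 77 + 76 + 75 + 74 + 73 + 72 + 71 + 70 + 69 + 68 + 67 + 66 + 65 + 64 + 63 + 62 + 61 + 60 + 59 + 58 + 57 + 56 + 55 + 54 + 53 + 52 + 51 + 50 + 49 + 48 + 47 + 46 + 45 + 44 + 43 + 42 + 41 + 40 + 39 + 38 + 37 + 36 + 35 + 34 + 33 + 32 + 31 + 30 + 29 + 28 + 27 + 26 + 25 + 24 + 23 + 22 + 21 + 20 + 19 + 18 + 17 + 16 + 15 + 14 + 13 + 12 + 11 + 10 + 9 + 8 + 7 + 6 + 5 + 4 + 3 + 2 + 1 + tri(0)
= 82 + 81 + 80 + 79 + 78 + 77 + 76 + 75 + 74 + 73 + 72 + 71 + 70 + 69 + 68 + 67 + 66 + 65 + 64 + 63 + 62 + 61 + 60 + 59 + 58 + 57 + 56 + 55 + 54 + 53 + 52 + 51 + 50 + 49 + 48 + 47 + 46 + 45 + 44 + 43 + 42 + 41 + 40 + 39 + 38 + 37 + 36 + 35 + 34 + 33 + 32 + 31 + 30 + 29 + 28 + 27 + 26 + 25 + 24 + 23 + 22 + 21 + 20 + 19 + 18 + 17 + 16 + 15 + 14 + 13 + 12 + 11 + 10 + 9 + 8 + 7 + 6 + 5 + 4 + 3 + 2 + 1 + 0
= 3403

3403


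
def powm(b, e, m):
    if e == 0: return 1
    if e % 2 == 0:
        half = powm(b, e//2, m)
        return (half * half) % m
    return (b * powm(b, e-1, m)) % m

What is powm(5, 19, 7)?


powm(5, 19, 7): e is odd, compute powm(5, 18, 7)
  powm(5, 18, 7): e is even, compute powm(5, 9, 7)
    powm(5, 9, 7): e is odd, compute powm(5, 8, 7)
      powm(5, 8, 7): e is even, compute powm(5, 4, 7)
        powm(5, 4, 7): e is even, compute powm(5, 2, 7)
          powm(5, 2, 7): e is even, compute powm(5, 1, 7)
          powm(5, 1, 7): e is odd, compute powm(5, 0, 7)
          powm(5, 0, 7) = 1
          (5 * 1) % 7 = 5
          half=5, (5*5) % 7 = 4
        half=4, (4*4) % 7 = 2
      half=2, (2*2) % 7 = 4
    (5 * 4) % 7 = 6
  half=6, (6*6) % 7 = 1
(5 * 1) % 7 = 5

5


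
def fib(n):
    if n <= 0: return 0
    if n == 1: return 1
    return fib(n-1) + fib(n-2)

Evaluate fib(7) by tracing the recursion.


Computing fib(7) bottom-up:
fib(0) = 0
fib(1) = 1
fib(2) = fib(1) + fib(0) = 1 + 0 = 1
fib(3) = fib(2) + fib(1) = 1 + 1 = 2
fib(4) = fib(3) + fib(2) = 2 + 1 = 3
fib(5) = fib(4) + fib(3) = 3 + 2 = 5
fib(6) = fib(5) + fib(4) = 5 + 3 = 8
fib(7) = fib(6) + fib(5) = 8 + 5 = 13

13


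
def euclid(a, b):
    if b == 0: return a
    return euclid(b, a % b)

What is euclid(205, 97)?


euclid(205, 97) = euclid(97, 11)
euclid(97, 11) = euclid(11, 9)
euclid(11, 9) = euclid(9, 2)
euclid(9, 2) = euclid(2, 1)
euclid(2, 1) = euclid(1, 0)
euclid(1, 0) = 1  (base case)

1


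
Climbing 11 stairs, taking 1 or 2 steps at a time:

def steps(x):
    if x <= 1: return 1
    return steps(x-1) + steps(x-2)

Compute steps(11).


Building up from base cases:
steps(0) = 1
steps(1) = 1
steps(2) = steps(1) + steps(0) = 1 + 1 = 2
steps(3) = steps(2) + steps(1) = 2 + 1 = 3
steps(4) = steps(3) + steps(2) = 3 + 2 = 5
steps(5) = steps(4) + steps(3) = 5 + 3 = 8
steps(6) = steps(5) + steps(4) = 8 + 5 = 13
steps(7) = steps(6) + steps(5) = 13 + 8 = 21
steps(8) = steps(7) + steps(6) = 21 + 13 = 34
steps(9) = steps(8) + steps(7) = 34 + 21 = 55
steps(10) = steps(9) + steps(8) = 55 + 34 = 89
steps(11) = steps(10) + steps(9) = 89 + 55 = 144

144


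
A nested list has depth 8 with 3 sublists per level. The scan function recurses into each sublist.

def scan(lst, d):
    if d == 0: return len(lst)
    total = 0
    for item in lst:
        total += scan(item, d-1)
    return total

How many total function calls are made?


At depth 0 (root): 1 call
At depth 1: each of 1 parents calls scan on 3 children = 3 calls
At depth 2: each of 3 parents calls scan on 3 children = 9 calls
At depth 3: each of 9 parents calls scan on 3 children = 27 calls
At depth 4: each of 27 parents calls scan on 3 children = 81 calls
At depth 5: each of 81 parents calls scan on 3 children = 243 calls
At depth 6: each of 243 parents calls scan on 3 children = 729 calls
At depth 7: each of 729 parents calls scan on 3 children = 2187 calls
At depth 8: each of 2187 parents calls scan on 3 children = 6561 calls
Total: 1 + 3 + 9 + 27 + 81 + 243 + 729 + 2187 + 6561 = 9841

9841


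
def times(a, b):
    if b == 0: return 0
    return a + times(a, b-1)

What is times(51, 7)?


times(51, 7) = 51 + times(51, 6)
times(51, 6) = 51 + times(51, 5)
times(51, 5) = 51 + times(51, 4)
times(51, 4) = 51 + times(51, 3)
times(51, 3) = 51 + times(51, 2)
times(51, 2) = 51 + times(51, 1)
times(51, 1) = 51 + times(51, 0)
times(51, 0) = 0  (base case)
Total: 51 + 51 + 51 + 51 + 51 + 51 + 51 + 0 = 357

357


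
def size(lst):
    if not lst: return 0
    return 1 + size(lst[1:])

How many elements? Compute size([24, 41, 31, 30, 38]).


size([24, 41, 31, 30, 38]) = 1 + size([41, 31, 30, 38])
size([41, 31, 30, 38]) = 1 + size([31, 30, 38])
size([31, 30, 38]) = 1 + size([30, 38])
size([30, 38]) = 1 + size([38])
size([38]) = 1 + size([])
size([]) = 0  (base case)
Unwinding: 1 + 1 + 1 + 1 + 1 + 0 = 5

5


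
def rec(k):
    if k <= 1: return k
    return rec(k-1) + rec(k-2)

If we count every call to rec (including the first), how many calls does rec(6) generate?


Let C(n) = total calls for rec(n)
C(0) = 1, C(1) = 1
C(2) = 1 + C(1) + C(0) = 1 + 1 + 1 = 3
C(3) = 1 + C(2) + C(1) = 1 + 3 + 1 = 5
C(4) = 1 + C(3) + C(2) = 1 + 5 + 3 = 9
C(5) = 1 + C(4) + C(3) = 1 + 9 + 5 = 15
C(6) = 1 + C(5) + C(4) = 1 + 15 + 9 = 25

25


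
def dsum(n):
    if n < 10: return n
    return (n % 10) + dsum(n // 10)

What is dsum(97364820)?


dsum(97364820) = 0 + dsum(9736482)
dsum(9736482) = 2 + dsum(973648)
dsum(973648) = 8 + dsum(97364)
dsum(97364) = 4 + dsum(9736)
dsum(9736) = 6 + dsum(973)
dsum(973) = 3 + dsum(97)
dsum(97) = 7 + dsum(9)
dsum(9) = 9  (base case)
Total: 0 + 2 + 8 + 4 + 6 + 3 + 7 + 9 = 39

39


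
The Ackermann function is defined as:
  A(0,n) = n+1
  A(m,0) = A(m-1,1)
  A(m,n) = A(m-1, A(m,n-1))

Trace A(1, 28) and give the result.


A(1, 28) = A(0, A(1, 27))
  A(1, 27) = A(0, A(1, 26))
    A(1, 26) = A(0, A(1, 25))
      A(1, 25) = A(0, A(1, 24))
        A(1, 24) = A(0, A(1, 23))
          A(1, 23) = A(0, A(1, 22))
          A(1, 22) = A(0, A(1, 21))
          A(1, 21) = A(0, A(1, 20))
          A(1, 20) = A(0, A(1, 19))
          A(1, 19) = A(0, A(1, 18))
          A(1, 18) = A(0, A(1, 17))
          A(1, 17) = A(0, A(1, 16))
          A(1, 16) = A(0, A(1, 15))
          A(1, 15) = A(0, A(1, 14))
          A(1, 14) = A(0, A(1, 13))
          A(1, 13) = A(0, A(1, 12))
          A(1, 12) = A(0, A(1, 11))
          A(1, 11) = A(0, A(1, 10))
          A(1, 10) = A(0, A(1, 9))
          A(1, 9) = A(0, A(1, 8))
          A(1, 8) = A(0, A(1, 7))
          A(1, 7) = A(0, A(1, 6))
          A(1, 6) = A(0, A(1, 5))
          A(1, 5) = A(0, A(1, 4))
          A(1, 4) = A(0, A(1, 3))
... (trace truncated)
Result: A(1, 28) = 30

30


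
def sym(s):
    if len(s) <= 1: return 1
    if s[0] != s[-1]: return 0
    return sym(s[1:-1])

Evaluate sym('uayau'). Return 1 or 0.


sym('uayau'): s[0]='u' == s[-1]='u' -> check sym('aya')
sym('aya'): s[0]='a' == s[-1]='a' -> check sym('y')
sym('y'): len <= 1 -> return 1  (base case)
Result: 1 (palindrome)

1


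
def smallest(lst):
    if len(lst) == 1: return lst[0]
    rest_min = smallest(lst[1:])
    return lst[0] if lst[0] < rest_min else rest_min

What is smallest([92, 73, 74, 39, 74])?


smallest([92, 73, 74, 39, 74]): compare 92 with smallest([73, 74, 39, 74])
smallest([73, 74, 39, 74]): compare 73 with smallest([74, 39, 74])
smallest([74, 39, 74]): compare 74 with smallest([39, 74])
smallest([39, 74]): compare 39 with smallest([74])
smallest([74]) = 74  (base case)
Compare 39 with 74 -> 39
Compare 74 with 39 -> 39
Compare 73 with 39 -> 39
Compare 92 with 39 -> 39

39


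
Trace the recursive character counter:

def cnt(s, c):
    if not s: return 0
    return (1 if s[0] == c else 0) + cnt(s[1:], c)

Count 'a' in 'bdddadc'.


s[0]='b' != 'a' -> 0
s[0]='d' != 'a' -> 0
s[0]='d' != 'a' -> 0
s[0]='d' != 'a' -> 0
s[0]='a' == 'a' -> 1
s[0]='d' != 'a' -> 0
s[0]='c' != 'a' -> 0
Sum: 0 + 0 + 0 + 0 + 1 + 0 + 0 = 1

1


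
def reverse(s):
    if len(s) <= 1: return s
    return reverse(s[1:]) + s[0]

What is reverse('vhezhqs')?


reverse('vhezhqs') = reverse('hezhqs') + 'v'
reverse('hezhqs') = reverse('ezhqs') + 'h'
reverse('ezhqs') = reverse('zhqs') + 'e'
reverse('zhqs') = reverse('hqs') + 'z'
reverse('hqs') = reverse('qs') + 'h'
reverse('qs') = reverse('s') + 'q'
reverse('s') = 's'  (base case)
Concatenating: 's' + 'q' + 'h' + 'z' + 'e' + 'h' + 'v' = 'sqhzehv'

sqhzehv


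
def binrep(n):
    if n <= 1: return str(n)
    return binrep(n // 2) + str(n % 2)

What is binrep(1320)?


binrep(1320) = binrep(660) + '0'
binrep(660) = binrep(330) + '0'
binrep(330) = binrep(165) + '0'
binrep(165) = binrep(82) + '1'
binrep(82) = binrep(41) + '0'
binrep(41) = binrep(20) + '1'
binrep(20) = binrep(10) + '0'
binrep(10) = binrep(5) + '0'
binrep(5) = binrep(2) + '1'
binrep(2) = binrep(1) + '0'
binrep(1) = '1'  (base case)
Concatenating: '1' + '0' + '1' + '0' + '0' + '1' + '0' + '1' + '0' + '0' + '0' = '10100101000'

10100101000


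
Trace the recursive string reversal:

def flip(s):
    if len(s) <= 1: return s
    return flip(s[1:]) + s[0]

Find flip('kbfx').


flip('kbfx') = flip('bfx') + 'k'
flip('bfx') = flip('fx') + 'b'
flip('fx') = flip('x') + 'f'
flip('x') = 'x'  (base case)
Concatenating: 'x' + 'f' + 'b' + 'k' = 'xfbk'

xfbk


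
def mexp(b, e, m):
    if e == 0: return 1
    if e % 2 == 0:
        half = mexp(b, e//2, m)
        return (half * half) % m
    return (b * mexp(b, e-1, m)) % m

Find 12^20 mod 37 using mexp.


mexp(12, 20, 37): e is even, compute mexp(12, 10, 37)
  mexp(12, 10, 37): e is even, compute mexp(12, 5, 37)
    mexp(12, 5, 37): e is odd, compute mexp(12, 4, 37)
      mexp(12, 4, 37): e is even, compute mexp(12, 2, 37)
        mexp(12, 2, 37): e is even, compute mexp(12, 1, 37)
          mexp(12, 1, 37): e is odd, compute mexp(12, 0, 37)
          mexp(12, 0, 37) = 1
          (12 * 1) % 37 = 12
        half=12, (12*12) % 37 = 33
      half=33, (33*33) % 37 = 16
    (12 * 16) % 37 = 7
  half=7, (7*7) % 37 = 12
half=12, (12*12) % 37 = 33

33


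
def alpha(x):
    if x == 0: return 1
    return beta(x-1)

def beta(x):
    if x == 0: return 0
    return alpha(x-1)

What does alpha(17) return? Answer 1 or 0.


alpha(17) = beta(16)
beta(16) = alpha(15)
alpha(15) = beta(14)
beta(14) = alpha(13)
alpha(13) = beta(12)
beta(12) = alpha(11)
alpha(11) = beta(10)
beta(10) = alpha(9)
alpha(9) = beta(8)
beta(8) = alpha(7)
alpha(7) = beta(6)
beta(6) = alpha(5)
alpha(5) = beta(4)
beta(4) = alpha(3)
alpha(3) = beta(2)
beta(2) = alpha(1)
alpha(1) = beta(0)
beta(0) = 0  (base case)
Result: 0

0


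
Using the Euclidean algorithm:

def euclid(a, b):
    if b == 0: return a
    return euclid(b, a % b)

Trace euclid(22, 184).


euclid(22, 184) = euclid(184, 22)
euclid(184, 22) = euclid(22, 8)
euclid(22, 8) = euclid(8, 6)
euclid(8, 6) = euclid(6, 2)
euclid(6, 2) = euclid(2, 0)
euclid(2, 0) = 2  (base case)

2


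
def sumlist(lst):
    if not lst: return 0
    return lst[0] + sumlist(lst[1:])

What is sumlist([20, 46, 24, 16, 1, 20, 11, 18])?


sumlist([20, 46, 24, 16, 1, 20, 11, 18]) = 20 + sumlist([46, 24, 16, 1, 20, 11, 18])
sumlist([46, 24, 16, 1, 20, 11, 18]) = 46 + sumlist([24, 16, 1, 20, 11, 18])
sumlist([24, 16, 1, 20, 11, 18]) = 24 + sumlist([16, 1, 20, 11, 18])
sumlist([16, 1, 20, 11, 18]) = 16 + sumlist([1, 20, 11, 18])
sumlist([1, 20, 11, 18]) = 1 + sumlist([20, 11, 18])
sumlist([20, 11, 18]) = 20 + sumlist([11, 18])
sumlist([11, 18]) = 11 + sumlist([18])
sumlist([18]) = 18 + sumlist([])
sumlist([]) = 0  (base case)
Total: 20 + 46 + 24 + 16 + 1 + 20 + 11 + 18 + 0 = 156

156


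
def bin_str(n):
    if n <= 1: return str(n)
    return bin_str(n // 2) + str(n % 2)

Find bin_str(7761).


bin_str(7761) = bin_str(3880) + '1'
bin_str(3880) = bin_str(1940) + '0'
bin_str(1940) = bin_str(970) + '0'
bin_str(970) = bin_str(485) + '0'
bin_str(485) = bin_str(242) + '1'
bin_str(242) = bin_str(121) + '0'
bin_str(121) = bin_str(60) + '1'
bin_str(60) = bin_str(30) + '0'
bin_str(30) = bin_str(15) + '0'
bin_str(15) = bin_str(7) + '1'
bin_str(7) = bin_str(3) + '1'
bin_str(3) = bin_str(1) + '1'
bin_str(1) = '1'  (base case)
Concatenating: '1' + '1' + '1' + '1' + '0' + '0' + '1' + '0' + '1' + '0' + '0' + '0' + '1' = '1111001010001'

1111001010001


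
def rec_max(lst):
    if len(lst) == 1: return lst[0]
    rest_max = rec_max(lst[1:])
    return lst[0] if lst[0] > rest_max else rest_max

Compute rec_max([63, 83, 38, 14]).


rec_max([63, 83, 38, 14]): compare 63 with rec_max([83, 38, 14])
rec_max([83, 38, 14]): compare 83 with rec_max([38, 14])
rec_max([38, 14]): compare 38 with rec_max([14])
rec_max([14]) = 14  (base case)
Compare 38 with 14 -> 38
Compare 83 with 38 -> 83
Compare 63 with 83 -> 83

83


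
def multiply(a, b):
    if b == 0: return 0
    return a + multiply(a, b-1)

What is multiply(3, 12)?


multiply(3, 12) = 3 + multiply(3, 11)
multiply(3, 11) = 3 + multiply(3, 10)
multiply(3, 10) = 3 + multiply(3, 9)
multiply(3, 9) = 3 + multiply(3, 8)
multiply(3, 8) = 3 + multiply(3, 7)
multiply(3, 7) = 3 + multiply(3, 6)
multiply(3, 6) = 3 + multiply(3, 5)
multiply(3, 5) = 3 + multiply(3, 4)
multiply(3, 4) = 3 + multiply(3, 3)
multiply(3, 3) = 3 + multiply(3, 2)
multiply(3, 2) = 3 + multiply(3, 1)
multiply(3, 1) = 3 + multiply(3, 0)
multiply(3, 0) = 0  (base case)
Total: 3 + 3 + 3 + 3 + 3 + 3 + 3 + 3 + 3 + 3 + 3 + 3 + 0 = 36

36


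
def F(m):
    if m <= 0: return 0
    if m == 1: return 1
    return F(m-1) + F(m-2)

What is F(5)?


Computing F(5) bottom-up:
F(0) = 0
F(1) = 1
F(2) = F(1) + F(0) = 1 + 0 = 1
F(3) = F(2) + F(1) = 1 + 1 = 2
F(4) = F(3) + F(2) = 2 + 1 = 3
F(5) = F(4) + F(3) = 3 + 2 = 5

5


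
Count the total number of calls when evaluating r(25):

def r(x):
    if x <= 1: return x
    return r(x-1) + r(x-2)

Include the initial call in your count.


Let C(n) = total calls for r(n)
C(0) = 1, C(1) = 1
C(2) = 1 + C(1) + C(0) = 1 + 1 + 1 = 3
C(3) = 1 + C(2) + C(1) = 1 + 3 + 1 = 5
C(4) = 1 + C(3) + C(2) = 1 + 5 + 3 = 9
C(5) = 1 + C(4) + C(3) = 1 + 9 + 5 = 15
C(6) = 1 + C(5) + C(4) = 1 + 15 + 9 = 25
C(7) = 1 + C(6) + C(5) = 1 + 25 + 15 = 41
C(8) = 1 + C(7) + C(6) = 1 + 41 + 25 = 67
C(9) = 1 + C(8) + C(7) = 1 + 67 + 41 = 109
C(10) = 1 + C(9) + C(8) = 1 + 109 + 67 = 177
C(11) = 1 + C(10) + C(9) = 1 + 177 + 109 = 287
C(12) = 1 + C(11) + C(10) = 1 + 287 + 177 = 465
C(13) = 1 + C(12) + C(11) = 1 + 465 + 287 = 753
C(14) = 1 + C(13) + C(12) = 1 + 753 + 465 = 1219
C(15) = 1 + C(14) + C(13) = 1 + 1219 + 753 = 1973
C(16) = 1 + C(15) + C(14) = 1 + 1973 + 1219 = 3193
C(17) = 1 + C(16) + C(15) = 1 + 3193 + 1973 = 5167
C(18) = 1 + C(17) + C(16) = 1 + 5167 + 3193 = 8361
C(19) = 1 + C(18) + C(17) = 1 + 8361 + 5167 = 13529
C(20) = 1 + C(19) + C(18) = 1 + 13529 + 8361 = 21891
C(21) = 1 + C(20) + C(19) = 1 + 21891 + 13529 = 35421
C(22) = 1 + C(21) + C(20) = 1 + 35421 + 21891 = 57313
C(23) = 1 + C(22) + C(21) = 1 + 57313 + 35421 = 92735
C(24) = 1 + C(23) + C(22) = 1 + 92735 + 57313 = 150049
C(25) = 1 + C(24) + C(23) = 1 + 150049 + 92735 = 242785

242785


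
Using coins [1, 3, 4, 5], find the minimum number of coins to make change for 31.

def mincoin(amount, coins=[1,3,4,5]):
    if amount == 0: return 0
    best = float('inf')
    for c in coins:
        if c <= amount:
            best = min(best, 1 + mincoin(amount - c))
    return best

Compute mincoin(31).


Building up with DP:
mincoin(0) = 0
mincoin(1) = min(1+mincoin(0)=1+0=1) = 1
mincoin(2) = min(1+mincoin(1)=1+1=2) = 2
mincoin(3) = min(1+mincoin(2)=1+2=3, 1+mincoin(0)=1+0=1) = 1
mincoin(4) = min(1+mincoin(3)=1+1=2, 1+mincoin(1)=1+1=2, 1+mincoin(0)=1+0=1) = 1
mincoin(5) = min(1+mincoin(4)=1+1=2, 1+mincoin(2)=1+2=3, 1+mincoin(1)=1+1=2, 1+mincoin(0)=1+0=1) = 1
mincoin(6) = min(1+mincoin(5)=1+1=2, 1+mincoin(3)=1+1=2, 1+mincoin(2)=1+2=3, 1+mincoin(1)=1+1=2) = 2
mincoin(7) = min(1+mincoin(6)=1+2=3, 1+mincoin(4)=1+1=2, 1+mincoin(3)=1+1=2, 1+mincoin(2)=1+2=3) = 2
mincoin(8) = min(1+mincoin(7)=1+2=3, 1+mincoin(5)=1+1=2, 1+mincoin(4)=1+1=2, 1+mincoin(3)=1+1=2) = 2
mincoin(9) = min(1+mincoin(8)=1+2=3, 1+mincoin(6)=1+2=3, 1+mincoin(5)=1+1=2, 1+mincoin(4)=1+1=2) = 2
mincoin(10) = min(1+mincoin(9)=1+2=3, 1+mincoin(7)=1+2=3, 1+mincoin(6)=1+2=3, 1+mincoin(5)=1+1=2) = 2
mincoin(11) = min(1+mincoin(10)=1+2=3, 1+mincoin(8)=1+2=3, 1+mincoin(7)=1+2=3, 1+mincoin(6)=1+2=3) = 3
mincoin(12) = min(1+mincoin(11)=1+3=4, 1+mincoin(9)=1+2=3, 1+mincoin(8)=1+2=3, 1+mincoin(7)=1+2=3) = 3
mincoin(13) = min(1+mincoin(12)=1+3=4, 1+mincoin(10)=1+2=3, 1+mincoin(9)=1+2=3, 1+mincoin(8)=1+2=3) = 3
mincoin(14) = min(1+mincoin(13)=1+3=4, 1+mincoin(11)=1+3=4, 1+mincoin(10)=1+2=3, 1+mincoin(9)=1+2=3) = 3
mincoin(15) = min(1+mincoin(14)=1+3=4, 1+mincoin(12)=1+3=4, 1+mincoin(11)=1+3=4, 1+mincoin(10)=1+2=3) = 3
mincoin(16) = min(1+mincoin(15)=1+3=4, 1+mincoin(13)=1+3=4, 1+mincoin(12)=1+3=4, 1+mincoin(11)=1+3=4) = 4
mincoin(17) = min(1+mincoin(16)=1+4=5, 1+mincoin(14)=1+3=4, 1+mincoin(13)=1+3=4, 1+mincoin(12)=1+3=4) = 4
mincoin(18) = min(1+mincoin(17)=1+4=5, 1+mincoin(15)=1+3=4, 1+mincoin(14)=1+3=4, 1+mincoin(13)=1+3=4) = 4
mincoin(19) = min(1+mincoin(18)=1+4=5, 1+mincoin(16)=1+4=5, 1+mincoin(15)=1+3=4, 1+mincoin(14)=1+3=4) = 4
mincoin(20) = min(1+mincoin(19)=1+4=5, 1+mincoin(17)=1+4=5, 1+mincoin(16)=1+4=5, 1+mincoin(15)=1+3=4) = 4
mincoin(21) = min(1+mincoin(20)=1+4=5, 1+mincoin(18)=1+4=5, 1+mincoin(17)=1+4=5, 1+mincoin(16)=1+4=5) = 5
mincoin(22) = min(1+mincoin(21)=1+5=6, 1+mincoin(19)=1+4=5, 1+mincoin(18)=1+4=5, 1+mincoin(17)=1+4=5) = 5
mincoin(23) = min(1+mincoin(22)=1+5=6, 1+mincoin(20)=1+4=5, 1+mincoin(19)=1+4=5, 1+mincoin(18)=1+4=5) = 5
mincoin(24) = min(1+mincoin(23)=1+5=6, 1+mincoin(21)=1+5=6, 1+mincoin(20)=1+4=5, 1+mincoin(19)=1+4=5) = 5
mincoin(25) = min(1+mincoin(24)=1+5=6, 1+mincoin(22)=1+5=6, 1+mincoin(21)=1+5=6, 1+mincoin(20)=1+4=5) = 5
mincoin(26) = min(1+mincoin(25)=1+5=6, 1+mincoin(23)=1+5=6, 1+mincoin(22)=1+5=6, 1+mincoin(21)=1+5=6) = 6
mincoin(27) = min(1+mincoin(26)=1+6=7, 1+mincoin(24)=1+5=6, 1+mincoin(23)=1+5=6, 1+mincoin(22)=1+5=6) = 6
mincoin(28) = min(1+mincoin(27)=1+6=7, 1+mincoin(25)=1+5=6, 1+mincoin(24)=1+5=6, 1+mincoin(23)=1+5=6) = 6
mincoin(29) = min(1+mincoin(28)=1+6=7, 1+mincoin(26)=1+6=7, 1+mincoin(25)=1+5=6, 1+mincoin(24)=1+5=6) = 6
mincoin(30) = min(1+mincoin(29)=1+6=7, 1+mincoin(27)=1+6=7, 1+mincoin(26)=1+6=7, 1+mincoin(25)=1+5=6) = 6
mincoin(31) = min(1+mincoin(30)=1+6=7, 1+mincoin(28)=1+6=7, 1+mincoin(27)=1+6=7, 1+mincoin(26)=1+6=7) = 7

7


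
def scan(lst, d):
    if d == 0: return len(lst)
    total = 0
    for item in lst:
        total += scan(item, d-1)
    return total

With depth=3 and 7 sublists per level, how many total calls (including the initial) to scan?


At depth 0 (root): 1 call
At depth 1: each of 1 parents calls scan on 7 children = 7 calls
At depth 2: each of 7 parents calls scan on 7 children = 49 calls
At depth 3: each of 49 parents calls scan on 7 children = 343 calls
Total: 1 + 7 + 49 + 343 = 400

400


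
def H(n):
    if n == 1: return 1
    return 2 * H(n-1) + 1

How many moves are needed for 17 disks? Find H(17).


H(17) = 2 * H(16) + 1
H(16) = 2 * H(15) + 1
H(15) = 2 * H(14) + 1
H(14) = 2 * H(13) + 1
H(13) = 2 * H(12) + 1
H(12) = 2 * H(11) + 1
H(11) = 2 * H(10) + 1
H(10) = 2 * H(9) + 1
H(9) = 2 * H(8) + 1
H(8) = 2 * H(7) + 1
H(7) = 2 * H(6) + 1
H(6) = 2 * H(5) + 1
H(5) = 2 * H(4) + 1
H(4) = 2 * H(3) + 1
H(3) = 2 * H(2) + 1
H(2) = 2 * H(1) + 1
H(1) = 1  (base case)
H(2) = 2 * 1 + 1 = 3
H(3) = 2 * 3 + 1 = 7
H(4) = 2 * 7 + 1 = 15
H(5) = 2 * 15 + 1 = 31
H(6) = 2 * 31 + 1 = 63
H(7) = 2 * 63 + 1 = 127
H(8) = 2 * 127 + 1 = 255
H(9) = 2 * 255 + 1 = 511
H(10) = 2 * 511 + 1 = 1023
H(11) = 2 * 1023 + 1 = 2047
H(12) = 2 * 2047 + 1 = 4095
H(13) = 2 * 4095 + 1 = 8191
H(14) = 2 * 8191 + 1 = 16383
H(15) = 2 * 16383 + 1 = 32767
H(16) = 2 * 32767 + 1 = 65535
H(17) = 2 * 65535 + 1 = 131071

131071


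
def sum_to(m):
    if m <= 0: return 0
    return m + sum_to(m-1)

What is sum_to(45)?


sum_to(45)
= 45 + 44 + 43 + 42 + 41 + 40 + 39 + 38 + 37 + 36 + 35 + 34 + 33 + 32 + 31 + 30 + 29 + 28 + 27 + 26 + 25 + 24 + 23 + 22 + 21 + 20 + 19 + 18 + 17 + 16 + 15 + 14 + 13 + 12 + 11 + 10 + 9 + 8 + 7 + 6 + 5 + 4 + 3 + 2 + 1 + sum_to(0)
= 45 + 44 + 43 + 42 + 41 + 40 + 39 + 38 + 37 + 36 + 35 + 34 + 33 + 32 + 31 + 30 + 29 + 28 + 27 + 26 + 25 + 24 + 23 + 22 + 21 + 20 + 19 + 18 + 17 + 16 + 15 + 14 + 13 + 12 + 11 + 10 + 9 + 8 + 7 + 6 + 5 + 4 + 3 + 2 + 1 + 0
= 1035

1035


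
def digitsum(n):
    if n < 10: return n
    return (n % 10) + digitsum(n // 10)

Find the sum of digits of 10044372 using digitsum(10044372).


digitsum(10044372) = 2 + digitsum(1004437)
digitsum(1004437) = 7 + digitsum(100443)
digitsum(100443) = 3 + digitsum(10044)
digitsum(10044) = 4 + digitsum(1004)
digitsum(1004) = 4 + digitsum(100)
digitsum(100) = 0 + digitsum(10)
digitsum(10) = 0 + digitsum(1)
digitsum(1) = 1  (base case)
Total: 2 + 7 + 3 + 4 + 4 + 0 + 0 + 1 = 21

21


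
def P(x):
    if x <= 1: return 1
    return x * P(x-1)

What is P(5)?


P(5)
= 5 * P(4)
= 5 * 4 * P(3)
= 5 * 4 * 3 * P(2)
= 5 * 4 * 3 * 2 * P(1)
= 5 * 4 * 3 * 2 * 1
= 120

120


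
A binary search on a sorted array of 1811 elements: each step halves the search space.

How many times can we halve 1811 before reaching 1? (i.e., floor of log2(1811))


1811 / 2 = 905
905 / 2 = 452
452 / 2 = 226
226 / 2 = 113
113 / 2 = 56
56 / 2 = 28
28 / 2 = 14
14 / 2 = 7
7 / 2 = 3
3 / 2 = 1
Reached 1 after 10 halvings

10


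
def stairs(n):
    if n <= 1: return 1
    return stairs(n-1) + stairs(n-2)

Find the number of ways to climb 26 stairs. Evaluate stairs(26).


Building up from base cases:
stairs(0) = 1
stairs(1) = 1
stairs(2) = stairs(1) + stairs(0) = 1 + 1 = 2
stairs(3) = stairs(2) + stairs(1) = 2 + 1 = 3
stairs(4) = stairs(3) + stairs(2) = 3 + 2 = 5
stairs(5) = stairs(4) + stairs(3) = 5 + 3 = 8
stairs(6) = stairs(5) + stairs(4) = 8 + 5 = 13
stairs(7) = stairs(6) + stairs(5) = 13 + 8 = 21
stairs(8) = stairs(7) + stairs(6) = 21 + 13 = 34
stairs(9) = stairs(8) + stairs(7) = 34 + 21 = 55
stairs(10) = stairs(9) + stairs(8) = 55 + 34 = 89
stairs(11) = stairs(10) + stairs(9) = 89 + 55 = 144
stairs(12) = stairs(11) + stairs(10) = 144 + 89 = 233
stairs(13) = stairs(12) + stairs(11) = 233 + 144 = 377
stairs(14) = stairs(13) + stairs(12) = 377 + 233 = 610
stairs(15) = stairs(14) + stairs(13) = 610 + 377 = 987
stairs(16) = stairs(15) + stairs(14) = 987 + 610 = 1597
stairs(17) = stairs(16) + stairs(15) = 1597 + 987 = 2584
stairs(18) = stairs(17) + stairs(16) = 2584 + 1597 = 4181
stairs(19) = stairs(18) + stairs(17) = 4181 + 2584 = 6765
stairs(20) = stairs(19) + stairs(18) = 6765 + 4181 = 10946
stairs(21) = stairs(20) + stairs(19) = 10946 + 6765 = 17711
stairs(22) = stairs(21) + stairs(20) = 17711 + 10946 = 28657
stairs(23) = stairs(22) + stairs(21) = 28657 + 17711 = 46368
stairs(24) = stairs(23) + stairs(22) = 46368 + 28657 = 75025
stairs(25) = stairs(24) + stairs(23) = 75025 + 46368 = 121393
stairs(26) = stairs(25) + stairs(24) = 121393 + 75025 = 196418

196418


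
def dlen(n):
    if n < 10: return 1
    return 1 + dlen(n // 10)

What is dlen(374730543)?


dlen(374730543) = 1 + dlen(37473054)
dlen(37473054) = 1 + dlen(3747305)
dlen(3747305) = 1 + dlen(374730)
dlen(374730) = 1 + dlen(37473)
dlen(37473) = 1 + dlen(3747)
dlen(3747) = 1 + dlen(374)
dlen(374) = 1 + dlen(37)
dlen(37) = 1 + dlen(3)
dlen(3) = 1  (base case: 3 < 10)
Unwinding: 1 + 1 + 1 + 1 + 1 + 1 + 1 + 1 + 1 = 9

9


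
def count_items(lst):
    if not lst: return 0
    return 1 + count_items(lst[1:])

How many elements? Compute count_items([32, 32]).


count_items([32, 32]) = 1 + count_items([32])
count_items([32]) = 1 + count_items([])
count_items([]) = 0  (base case)
Unwinding: 1 + 1 + 0 = 2

2


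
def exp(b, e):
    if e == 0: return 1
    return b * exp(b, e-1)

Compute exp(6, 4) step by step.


exp(6, 4)
= 6 * exp(6, 3)
= 6 * 6 * exp(6, 2)
= 6 * 6 * 6 * exp(6, 1)
= 6 * 6 * 6 * 6 * exp(6, 0)
= 6 * 6 * 6 * 6 * 1
= 1296

1296


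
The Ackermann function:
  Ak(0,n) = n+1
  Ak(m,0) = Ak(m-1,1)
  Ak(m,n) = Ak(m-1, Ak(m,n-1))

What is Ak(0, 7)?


Ak(0, 7) = 8
Result: Ak(0, 7) = 8

8


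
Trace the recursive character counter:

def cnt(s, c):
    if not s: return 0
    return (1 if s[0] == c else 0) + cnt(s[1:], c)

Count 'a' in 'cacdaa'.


s[0]='c' != 'a' -> 0
s[0]='a' == 'a' -> 1
s[0]='c' != 'a' -> 0
s[0]='d' != 'a' -> 0
s[0]='a' == 'a' -> 1
s[0]='a' == 'a' -> 1
Sum: 0 + 1 + 0 + 0 + 1 + 1 = 3

3


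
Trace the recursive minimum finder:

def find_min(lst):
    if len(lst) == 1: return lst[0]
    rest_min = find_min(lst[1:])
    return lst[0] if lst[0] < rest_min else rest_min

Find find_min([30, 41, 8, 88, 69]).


find_min([30, 41, 8, 88, 69]): compare 30 with find_min([41, 8, 88, 69])
find_min([41, 8, 88, 69]): compare 41 with find_min([8, 88, 69])
find_min([8, 88, 69]): compare 8 with find_min([88, 69])
find_min([88, 69]): compare 88 with find_min([69])
find_min([69]) = 69  (base case)
Compare 88 with 69 -> 69
Compare 8 with 69 -> 8
Compare 41 with 8 -> 8
Compare 30 with 8 -> 8

8


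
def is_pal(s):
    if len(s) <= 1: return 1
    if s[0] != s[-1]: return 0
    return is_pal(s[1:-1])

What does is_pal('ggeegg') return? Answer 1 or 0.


is_pal('ggeegg'): s[0]='g' == s[-1]='g' -> check is_pal('geeg')
is_pal('geeg'): s[0]='g' == s[-1]='g' -> check is_pal('ee')
is_pal('ee'): s[0]='e' == s[-1]='e' -> check is_pal('')
is_pal(''): len <= 1 -> return 1  (base case)
Result: 1 (palindrome)

1


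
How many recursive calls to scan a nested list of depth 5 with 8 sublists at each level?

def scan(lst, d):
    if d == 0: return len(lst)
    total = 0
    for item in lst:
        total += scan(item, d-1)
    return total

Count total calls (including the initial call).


At depth 0 (root): 1 call
At depth 1: each of 1 parents calls scan on 8 children = 8 calls
At depth 2: each of 8 parents calls scan on 8 children = 64 calls
At depth 3: each of 64 parents calls scan on 8 children = 512 calls
At depth 4: each of 512 parents calls scan on 8 children = 4096 calls
At depth 5: each of 4096 parents calls scan on 8 children = 32768 calls
Total: 1 + 8 + 64 + 512 + 4096 + 32768 = 37449

37449


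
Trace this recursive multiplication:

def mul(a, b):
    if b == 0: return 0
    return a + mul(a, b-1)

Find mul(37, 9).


mul(37, 9) = 37 + mul(37, 8)
mul(37, 8) = 37 + mul(37, 7)
mul(37, 7) = 37 + mul(37, 6)
mul(37, 6) = 37 + mul(37, 5)
mul(37, 5) = 37 + mul(37, 4)
mul(37, 4) = 37 + mul(37, 3)
mul(37, 3) = 37 + mul(37, 2)
mul(37, 2) = 37 + mul(37, 1)
mul(37, 1) = 37 + mul(37, 0)
mul(37, 0) = 0  (base case)
Total: 37 + 37 + 37 + 37 + 37 + 37 + 37 + 37 + 37 + 0 = 333

333


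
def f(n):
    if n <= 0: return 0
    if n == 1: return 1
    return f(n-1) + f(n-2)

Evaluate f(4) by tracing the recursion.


Computing f(4) bottom-up:
f(0) = 0
f(1) = 1
f(2) = f(1) + f(0) = 1 + 0 = 1
f(3) = f(2) + f(1) = 1 + 1 = 2
f(4) = f(3) + f(2) = 2 + 1 = 3

3


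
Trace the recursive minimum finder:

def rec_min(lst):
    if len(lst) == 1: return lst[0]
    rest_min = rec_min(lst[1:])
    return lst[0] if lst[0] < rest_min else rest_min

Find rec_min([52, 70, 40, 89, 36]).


rec_min([52, 70, 40, 89, 36]): compare 52 with rec_min([70, 40, 89, 36])
rec_min([70, 40, 89, 36]): compare 70 with rec_min([40, 89, 36])
rec_min([40, 89, 36]): compare 40 with rec_min([89, 36])
rec_min([89, 36]): compare 89 with rec_min([36])
rec_min([36]) = 36  (base case)
Compare 89 with 36 -> 36
Compare 40 with 36 -> 36
Compare 70 with 36 -> 36
Compare 52 with 36 -> 36

36


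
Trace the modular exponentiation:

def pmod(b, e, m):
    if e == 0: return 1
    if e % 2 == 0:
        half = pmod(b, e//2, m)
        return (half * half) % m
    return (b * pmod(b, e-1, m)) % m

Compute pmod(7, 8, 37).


pmod(7, 8, 37): e is even, compute pmod(7, 4, 37)
  pmod(7, 4, 37): e is even, compute pmod(7, 2, 37)
    pmod(7, 2, 37): e is even, compute pmod(7, 1, 37)
      pmod(7, 1, 37): e is odd, compute pmod(7, 0, 37)
        pmod(7, 0, 37) = 1
      (7 * 1) % 37 = 7
    half=7, (7*7) % 37 = 12
  half=12, (12*12) % 37 = 33
half=33, (33*33) % 37 = 16

16


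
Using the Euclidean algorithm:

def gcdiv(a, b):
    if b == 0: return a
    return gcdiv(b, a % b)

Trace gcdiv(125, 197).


gcdiv(125, 197) = gcdiv(197, 125)
gcdiv(197, 125) = gcdiv(125, 72)
gcdiv(125, 72) = gcdiv(72, 53)
gcdiv(72, 53) = gcdiv(53, 19)
gcdiv(53, 19) = gcdiv(19, 15)
gcdiv(19, 15) = gcdiv(15, 4)
gcdiv(15, 4) = gcdiv(4, 3)
gcdiv(4, 3) = gcdiv(3, 1)
gcdiv(3, 1) = gcdiv(1, 0)
gcdiv(1, 0) = 1  (base case)

1


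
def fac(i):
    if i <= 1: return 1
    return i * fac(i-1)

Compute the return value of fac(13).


fac(13)
= 13 * fac(12)
= 13 * 12 * fac(11)
= 13 * 12 * 11 * fac(10)
= 13 * 12 * 11 * 10 * fac(9)
= 13 * 12 * 11 * 10 * 9 * fac(8)
= 13 * 12 * 11 * 10 * 9 * 8 * fac(7)
= 13 * 12 * 11 * 10 * 9 * 8 * 7 * fac(6)
= 13 * 12 * 11 * 10 * 9 * 8 * 7 * 6 * fac(5)
= 13 * 12 * 11 * 10 * 9 * 8 * 7 * 6 * 5 * fac(4)
= 13 * 12 * 11 * 10 * 9 * 8 * 7 * 6 * 5 * 4 * fac(3)
= 13 * 12 * 11 * 10 * 9 * 8 * 7 * 6 * 5 * 4 * 3 * fac(2)
= 13 * 12 * 11 * 10 * 9 * 8 * 7 * 6 * 5 * 4 * 3 * 2 * fac(1)
= 13 * 12 * 11 * 10 * 9 * 8 * 7 * 6 * 5 * 4 * 3 * 2 * 1
= 6227020800

6227020800


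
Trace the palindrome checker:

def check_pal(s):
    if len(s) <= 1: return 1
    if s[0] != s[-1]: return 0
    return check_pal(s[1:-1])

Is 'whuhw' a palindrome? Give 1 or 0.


check_pal('whuhw'): s[0]='w' == s[-1]='w' -> check check_pal('huh')
check_pal('huh'): s[0]='h' == s[-1]='h' -> check check_pal('u')
check_pal('u'): len <= 1 -> return 1  (base case)
Result: 1 (palindrome)

1


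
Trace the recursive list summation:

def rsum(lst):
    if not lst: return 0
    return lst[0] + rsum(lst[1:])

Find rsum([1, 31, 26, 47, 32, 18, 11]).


rsum([1, 31, 26, 47, 32, 18, 11]) = 1 + rsum([31, 26, 47, 32, 18, 11])
rsum([31, 26, 47, 32, 18, 11]) = 31 + rsum([26, 47, 32, 18, 11])
rsum([26, 47, 32, 18, 11]) = 26 + rsum([47, 32, 18, 11])
rsum([47, 32, 18, 11]) = 47 + rsum([32, 18, 11])
rsum([32, 18, 11]) = 32 + rsum([18, 11])
rsum([18, 11]) = 18 + rsum([11])
rsum([11]) = 11 + rsum([])
rsum([]) = 0  (base case)
Total: 1 + 31 + 26 + 47 + 32 + 18 + 11 + 0 = 166

166


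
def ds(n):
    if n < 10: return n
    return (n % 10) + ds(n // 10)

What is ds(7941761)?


ds(7941761) = 1 + ds(794176)
ds(794176) = 6 + ds(79417)
ds(79417) = 7 + ds(7941)
ds(7941) = 1 + ds(794)
ds(794) = 4 + ds(79)
ds(79) = 9 + ds(7)
ds(7) = 7  (base case)
Total: 1 + 6 + 7 + 1 + 4 + 9 + 7 = 35

35


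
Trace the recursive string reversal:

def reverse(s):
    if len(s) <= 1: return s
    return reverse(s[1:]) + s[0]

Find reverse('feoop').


reverse('feoop') = reverse('eoop') + 'f'
reverse('eoop') = reverse('oop') + 'e'
reverse('oop') = reverse('op') + 'o'
reverse('op') = reverse('p') + 'o'
reverse('p') = 'p'  (base case)
Concatenating: 'p' + 'o' + 'o' + 'e' + 'f' = 'pooef'

pooef


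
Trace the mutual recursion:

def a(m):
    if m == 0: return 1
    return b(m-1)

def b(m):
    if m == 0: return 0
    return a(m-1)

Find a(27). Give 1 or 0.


a(27) = b(26)
b(26) = a(25)
a(25) = b(24)
b(24) = a(23)
a(23) = b(22)
b(22) = a(21)
a(21) = b(20)
b(20) = a(19)
a(19) = b(18)
b(18) = a(17)
a(17) = b(16)
b(16) = a(15)
a(15) = b(14)
b(14) = a(13)
a(13) = b(12)
b(12) = a(11)
a(11) = b(10)
b(10) = a(9)
a(9) = b(8)
b(8) = a(7)
a(7) = b(6)
b(6) = a(5)
a(5) = b(4)
b(4) = a(3)
a(3) = b(2)
b(2) = a(1)
a(1) = b(0)
b(0) = 0  (base case)
Result: 0

0


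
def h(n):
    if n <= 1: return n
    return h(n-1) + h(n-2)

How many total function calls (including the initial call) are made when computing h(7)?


Let C(n) = total calls for h(n)
C(0) = 1, C(1) = 1
C(2) = 1 + C(1) + C(0) = 1 + 1 + 1 = 3
C(3) = 1 + C(2) + C(1) = 1 + 3 + 1 = 5
C(4) = 1 + C(3) + C(2) = 1 + 5 + 3 = 9
C(5) = 1 + C(4) + C(3) = 1 + 9 + 5 = 15
C(6) = 1 + C(5) + C(4) = 1 + 15 + 9 = 25
C(7) = 1 + C(6) + C(5) = 1 + 25 + 15 = 41

41


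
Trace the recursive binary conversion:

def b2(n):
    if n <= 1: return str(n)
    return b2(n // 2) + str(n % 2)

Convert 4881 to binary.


b2(4881) = b2(2440) + '1'
b2(2440) = b2(1220) + '0'
b2(1220) = b2(610) + '0'
b2(610) = b2(305) + '0'
b2(305) = b2(152) + '1'
b2(152) = b2(76) + '0'
b2(76) = b2(38) + '0'
b2(38) = b2(19) + '0'
b2(19) = b2(9) + '1'
b2(9) = b2(4) + '1'
b2(4) = b2(2) + '0'
b2(2) = b2(1) + '0'
b2(1) = '1'  (base case)
Concatenating: '1' + '0' + '0' + '1' + '1' + '0' + '0' + '0' + '1' + '0' + '0' + '0' + '1' = '1001100010001'

1001100010001


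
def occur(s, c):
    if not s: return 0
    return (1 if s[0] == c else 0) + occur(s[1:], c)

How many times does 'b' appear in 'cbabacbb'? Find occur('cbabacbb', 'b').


s[0]='c' != 'b' -> 0
s[0]='b' == 'b' -> 1
s[0]='a' != 'b' -> 0
s[0]='b' == 'b' -> 1
s[0]='a' != 'b' -> 0
s[0]='c' != 'b' -> 0
s[0]='b' == 'b' -> 1
s[0]='b' == 'b' -> 1
Sum: 0 + 1 + 0 + 1 + 0 + 0 + 1 + 1 = 4

4


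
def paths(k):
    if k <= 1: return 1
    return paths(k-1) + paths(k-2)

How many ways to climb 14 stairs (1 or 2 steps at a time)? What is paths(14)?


Building up from base cases:
paths(0) = 1
paths(1) = 1
paths(2) = paths(1) + paths(0) = 1 + 1 = 2
paths(3) = paths(2) + paths(1) = 2 + 1 = 3
paths(4) = paths(3) + paths(2) = 3 + 2 = 5
paths(5) = paths(4) + paths(3) = 5 + 3 = 8
paths(6) = paths(5) + paths(4) = 8 + 5 = 13
paths(7) = paths(6) + paths(5) = 13 + 8 = 21
paths(8) = paths(7) + paths(6) = 21 + 13 = 34
paths(9) = paths(8) + paths(7) = 34 + 21 = 55
paths(10) = paths(9) + paths(8) = 55 + 34 = 89
paths(11) = paths(10) + paths(9) = 89 + 55 = 144
paths(12) = paths(11) + paths(10) = 144 + 89 = 233
paths(13) = paths(12) + paths(11) = 233 + 144 = 377
paths(14) = paths(13) + paths(12) = 377 + 233 = 610

610


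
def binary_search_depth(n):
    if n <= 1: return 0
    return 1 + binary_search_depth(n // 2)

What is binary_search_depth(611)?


611 / 2 = 305
305 / 2 = 152
152 / 2 = 76
76 / 2 = 38
38 / 2 = 19
19 / 2 = 9
9 / 2 = 4
4 / 2 = 2
2 / 2 = 1
Reached 1 after 9 halvings

9


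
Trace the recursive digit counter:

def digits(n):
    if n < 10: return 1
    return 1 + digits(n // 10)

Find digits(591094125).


digits(591094125) = 1 + digits(59109412)
digits(59109412) = 1 + digits(5910941)
digits(5910941) = 1 + digits(591094)
digits(591094) = 1 + digits(59109)
digits(59109) = 1 + digits(5910)
digits(5910) = 1 + digits(591)
digits(591) = 1 + digits(59)
digits(59) = 1 + digits(5)
digits(5) = 1  (base case: 5 < 10)
Unwinding: 1 + 1 + 1 + 1 + 1 + 1 + 1 + 1 + 1 = 9

9


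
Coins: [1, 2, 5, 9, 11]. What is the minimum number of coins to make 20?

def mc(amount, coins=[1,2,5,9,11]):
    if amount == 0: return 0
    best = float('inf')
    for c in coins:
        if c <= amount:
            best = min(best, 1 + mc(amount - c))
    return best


Building up with DP:
mc(0) = 0
mc(1) = min(1+mc(0)=1+0=1) = 1
mc(2) = min(1+mc(1)=1+1=2, 1+mc(0)=1+0=1) = 1
mc(3) = min(1+mc(2)=1+1=2, 1+mc(1)=1+1=2) = 2
mc(4) = min(1+mc(3)=1+2=3, 1+mc(2)=1+1=2) = 2
mc(5) = min(1+mc(4)=1+2=3, 1+mc(3)=1+2=3, 1+mc(0)=1+0=1) = 1
mc(6) = min(1+mc(5)=1+1=2, 1+mc(4)=1+2=3, 1+mc(1)=1+1=2) = 2
mc(7) = min(1+mc(6)=1+2=3, 1+mc(5)=1+1=2, 1+mc(2)=1+1=2) = 2
mc(8) = min(1+mc(7)=1+2=3, 1+mc(6)=1+2=3, 1+mc(3)=1+2=3) = 3
mc(9) = min(1+mc(8)=1+3=4, 1+mc(7)=1+2=3, 1+mc(4)=1+2=3, 1+mc(0)=1+0=1) = 1
mc(10) = min(1+mc(9)=1+1=2, 1+mc(8)=1+3=4, 1+mc(5)=1+1=2, 1+mc(1)=1+1=2) = 2
mc(11) = min(1+mc(10)=1+2=3, 1+mc(9)=1+1=2, 1+mc(6)=1+2=3, 1+mc(2)=1+1=2, 1+mc(0)=1+0=1) = 1
mc(12) = min(1+mc(11)=1+1=2, 1+mc(10)=1+2=3, 1+mc(7)=1+2=3, 1+mc(3)=1+2=3, 1+mc(1)=1+1=2) = 2
mc(13) = min(1+mc(12)=1+2=3, 1+mc(11)=1+1=2, 1+mc(8)=1+3=4, 1+mc(4)=1+2=3, 1+mc(2)=1+1=2) = 2
mc(14) = min(1+mc(13)=1+2=3, 1+mc(12)=1+2=3, 1+mc(9)=1+1=2, 1+mc(5)=1+1=2, 1+mc(3)=1+2=3) = 2
mc(15) = min(1+mc(14)=1+2=3, 1+mc(13)=1+2=3, 1+mc(10)=1+2=3, 1+mc(6)=1+2=3, 1+mc(4)=1+2=3) = 3
mc(16) = min(1+mc(15)=1+3=4, 1+mc(14)=1+2=3, 1+mc(11)=1+1=2, 1+mc(7)=1+2=3, 1+mc(5)=1+1=2) = 2
mc(17) = min(1+mc(16)=1+2=3, 1+mc(15)=1+3=4, 1+mc(12)=1+2=3, 1+mc(8)=1+3=4, 1+mc(6)=1+2=3) = 3
mc(18) = min(1+mc(17)=1+3=4, 1+mc(16)=1+2=3, 1+mc(13)=1+2=3, 1+mc(9)=1+1=2, 1+mc(7)=1+2=3) = 2
mc(19) = min(1+mc(18)=1+2=3, 1+mc(17)=1+3=4, 1+mc(14)=1+2=3, 1+mc(10)=1+2=3, 1+mc(8)=1+3=4) = 3
mc(20) = min(1+mc(19)=1+3=4, 1+mc(18)=1+2=3, 1+mc(15)=1+3=4, 1+mc(11)=1+1=2, 1+mc(9)=1+1=2) = 2

2
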